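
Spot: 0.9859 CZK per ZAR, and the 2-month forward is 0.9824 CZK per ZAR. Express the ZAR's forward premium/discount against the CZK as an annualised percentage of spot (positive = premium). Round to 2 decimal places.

-2.13%

T = 2/12 years.
(F − S)/S = (0.9824 − 0.9859)/0.9859 = -0.0035501.
×(1/T) gives -2.13% p.a.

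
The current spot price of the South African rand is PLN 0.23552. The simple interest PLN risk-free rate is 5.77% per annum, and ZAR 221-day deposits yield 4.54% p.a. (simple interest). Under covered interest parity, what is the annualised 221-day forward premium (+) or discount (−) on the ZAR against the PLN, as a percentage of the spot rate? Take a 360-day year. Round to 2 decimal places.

+1.20%

T = 221/360 years.
CIP forward (PLN per ZAR) = 0.23552 × 1.0354214/1.0278706 = 0.23725014.
Annualised premium = (F − S)/S × (1/T) = (0.23725014 − 0.23552)/0.23552 ÷ (221/360) = 1.20%.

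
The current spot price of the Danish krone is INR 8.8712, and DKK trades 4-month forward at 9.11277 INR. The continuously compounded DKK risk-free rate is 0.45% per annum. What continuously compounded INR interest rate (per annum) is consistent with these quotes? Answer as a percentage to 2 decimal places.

T = 4/12 years.
CIP gives F = S · g_INR/g_DKK, so g_INR/g_DKK = 9.11277/8.8712 = 1.0272308.
The DKK side grows by e^(0.0045×4/12) = 1.0015011.
So the INR growth factor = 1.0287728.
Take logs: ln 1.0287728 / (4/12) = 0.085100, so 8.51%.

8.51%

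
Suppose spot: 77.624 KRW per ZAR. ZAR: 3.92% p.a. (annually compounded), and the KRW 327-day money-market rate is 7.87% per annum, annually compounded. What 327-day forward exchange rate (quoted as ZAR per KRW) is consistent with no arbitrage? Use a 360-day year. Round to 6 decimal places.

0.012453

T = 327/360 years.
Growth of 1 KRW over T: (1 + 0.0787)^(327/360) = 1.0712351.
ZAR growth factor: (1 + 0.0392)^(327/360) = 1.0355436.
CIP: F = S · (grow KRW)/(grow ZAR) = 77.624 × 1.0712351/1.0355436 = 80.29942 KRW per ZAR.
Quoted the other way: 1/80.29942 = 0.012453 ZAR per KRW.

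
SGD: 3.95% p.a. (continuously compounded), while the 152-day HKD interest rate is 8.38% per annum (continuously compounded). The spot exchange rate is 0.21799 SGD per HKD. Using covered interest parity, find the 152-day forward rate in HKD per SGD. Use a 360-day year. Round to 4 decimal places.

4.6740

T = 152/360 years.
Growth of 1 SGD over T: e^(0.0395×152/360) = 1.0168176.
HKD growth factor: e^(0.0838×152/360) = 1.0360156.
CIP: F = S · (grow SGD)/(grow HKD) = 0.21799 × 1.0168176/1.0360156 = 0.2139505 SGD per HKD.
Quoted the other way: 1/0.2139505 = 4.6740 HKD per SGD.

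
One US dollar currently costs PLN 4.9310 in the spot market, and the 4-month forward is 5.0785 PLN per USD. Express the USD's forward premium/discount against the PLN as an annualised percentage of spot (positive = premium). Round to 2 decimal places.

+8.97%

T = 4/12 years.
Period premium: (5.0785 − 4.931)/4.931 = 0.0299128.
Annualise by dividing by T: 0.0299128 / (4/12) = 0.089738 → 8.97%.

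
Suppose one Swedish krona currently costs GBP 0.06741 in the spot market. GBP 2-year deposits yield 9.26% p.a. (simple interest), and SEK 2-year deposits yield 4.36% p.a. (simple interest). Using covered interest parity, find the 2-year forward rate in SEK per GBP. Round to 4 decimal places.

13.6080

T = 2 years.
Growth of 1 GBP over T: 1 + 0.0926×2 = 1.185200.
SEK growth factor: 1 + 0.0436×2 = 1.087200.
CIP: F = S · (grow GBP)/(grow SEK) = 0.06741 × 1.185200/1.087200 = 0.073486325 GBP per SEK.
Quoted the other way: 1/0.073486325 = 13.6080 SEK per GBP.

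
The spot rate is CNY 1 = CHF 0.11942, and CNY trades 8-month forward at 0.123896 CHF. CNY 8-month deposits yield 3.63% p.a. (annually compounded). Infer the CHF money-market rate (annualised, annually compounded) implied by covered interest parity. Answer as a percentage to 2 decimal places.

9.51%

T = 8/12 years.
CIP gives F = S · g_CHF/g_CNY, so g_CHF/g_CNY = 0.123896/0.11942 = 1.0374812.
The CNY side grows by (1 + 0.0363)^(8/12) = 1.0240559.
So the CHF growth factor = 1.0624387.
r = 1.0624387^(12/8) − 1 = 0.095105 → 9.51%.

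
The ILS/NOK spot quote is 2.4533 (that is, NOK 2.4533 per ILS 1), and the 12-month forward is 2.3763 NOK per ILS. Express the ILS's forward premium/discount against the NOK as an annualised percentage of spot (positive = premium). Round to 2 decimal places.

T = 1 year.
ILS trades forward at -3.13863% vs spot over the period.
Annualise by dividing by T: -0.0313863 / 1 = -0.031386 → -3.14%.

-3.14%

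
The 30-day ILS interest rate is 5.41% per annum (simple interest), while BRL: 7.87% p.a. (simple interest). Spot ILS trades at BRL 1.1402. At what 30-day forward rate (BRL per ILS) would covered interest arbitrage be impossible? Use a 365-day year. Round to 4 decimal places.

1.1425

T = 30/365 years.
BRL accumulates by 1 + 0.0787×30/365 = 1.0064685.
Growth of 1 ILS over T: 1 + 0.0541×30/365 = 1.0044466.
CIP: F = S · (grow BRL)/(grow ILS) = 1.1402 × 1.0064685/1.0044466 = 1.142495 BRL per ILS.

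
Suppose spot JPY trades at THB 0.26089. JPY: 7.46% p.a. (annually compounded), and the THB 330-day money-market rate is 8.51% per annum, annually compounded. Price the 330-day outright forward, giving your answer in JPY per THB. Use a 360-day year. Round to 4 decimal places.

T = 330/360 years.
THB growth factor: (1 + 0.0851)^(330/360) = 1.0777399.
JPY growth factor: (1 + 0.0746)^(330/360) = 1.0681763.
So F = 0.26089 × 1.0777399 / 1.0681763 = 0.2632258 (THB/JPY).
Invert for JPY per THB: 1 / 0.2632258 = 3.7990.

3.7990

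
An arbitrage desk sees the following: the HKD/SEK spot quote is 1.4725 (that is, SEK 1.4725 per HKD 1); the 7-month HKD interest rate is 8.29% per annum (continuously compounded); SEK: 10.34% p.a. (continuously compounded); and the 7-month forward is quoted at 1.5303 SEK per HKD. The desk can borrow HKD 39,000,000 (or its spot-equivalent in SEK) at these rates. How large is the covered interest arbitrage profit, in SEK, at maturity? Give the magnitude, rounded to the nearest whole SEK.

T = 7/12 years.
Invest the HKD and cover forward: 39,000,000 × 1.0495466755 × 1.5303 = SEK 62,638,729.82.
Convert at spot and invest in SEK: 39,000,000 × 1.4725 × 1.062172848 = SEK 60,997,931.23.
The quoted forward overvalues HKD, so borrow SEK, buy HKD at spot, deposit the HKD at 8.29%, and sell the proceeds forward at 1.5303.
The gap between the two covered legs is SEK 1,640,799.

SEK 1,640,799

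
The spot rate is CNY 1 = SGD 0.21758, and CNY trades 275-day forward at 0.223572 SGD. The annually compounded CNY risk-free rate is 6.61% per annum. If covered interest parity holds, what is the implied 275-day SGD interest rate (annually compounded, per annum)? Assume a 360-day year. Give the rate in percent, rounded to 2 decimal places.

T = 275/360 years.
CIP gives F = S · g_SGD/g_CNY, so g_SGD/g_CNY = 0.223572/0.21758 = 1.0275393.
The CNY side grows by (1 + 0.0661)^(275/360) = 1.0501094.
Hence g_SGD = 1.0790287.
r = 1.0790287^(360/275) − 1 = 0.104697 → 10.47%.

10.47%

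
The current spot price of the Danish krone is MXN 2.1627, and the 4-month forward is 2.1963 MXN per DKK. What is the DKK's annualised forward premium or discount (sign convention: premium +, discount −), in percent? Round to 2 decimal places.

T = 4/12 years.
Period premium: (2.1963 − 2.1627)/2.1627 = 0.0155361.
Annualise by dividing by T: 0.0155361 / (4/12) = 0.046608 → 4.66%.

+4.66%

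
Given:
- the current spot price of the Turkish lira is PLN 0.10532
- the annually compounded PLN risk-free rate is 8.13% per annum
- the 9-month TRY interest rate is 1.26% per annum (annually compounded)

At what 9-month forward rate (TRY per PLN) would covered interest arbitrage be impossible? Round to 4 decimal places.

T = 9/12 years.
Growth of 1 PLN over T: (1 + 0.0813)^(9/12) = 1.0603754.
TRY accumulates by (1 + 0.0126)^(9/12) = 1.0094352.
Forward (PLN per TRY) = 0.10532 × 1.0603754 / 1.0094352 = 0.1106349.
Quoted the other way: 1/0.1106349 = 9.0387 TRY per PLN.

9.0387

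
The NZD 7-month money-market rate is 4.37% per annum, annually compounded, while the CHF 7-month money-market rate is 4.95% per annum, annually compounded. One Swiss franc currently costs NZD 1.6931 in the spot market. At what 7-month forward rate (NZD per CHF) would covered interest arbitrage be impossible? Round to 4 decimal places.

1.6876

T = 7/12 years.
NZD accumulates by (1 + 0.0437)^(7/12) = 1.0252643.
Growth of 1 CHF over T: (1 + 0.0495)^(7/12) = 1.028584.
Forward (NZD per CHF) = 1.6931 × 1.0252643 / 1.028584 = 1.687636.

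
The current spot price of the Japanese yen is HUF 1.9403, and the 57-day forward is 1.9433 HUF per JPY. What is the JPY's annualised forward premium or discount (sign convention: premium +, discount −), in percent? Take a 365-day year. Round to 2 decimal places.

+0.99%

T = 57/365 years.
JPY trades forward at +0.15462% vs spot over the period.
Per annum: 0.0015462 / (57/365) = 0.009901 = 0.99%.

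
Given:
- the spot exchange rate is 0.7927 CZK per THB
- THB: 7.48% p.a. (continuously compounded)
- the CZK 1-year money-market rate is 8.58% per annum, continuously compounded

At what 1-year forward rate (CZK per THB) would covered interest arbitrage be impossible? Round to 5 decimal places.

0.80147

T = 1 year.
CZK growth factor: e^(0.0858×1) = 1.0895884.
THB accumulates by e^(0.0748×1) = 1.0776686.
So F = 0.7927 × 1.0895884 / 1.0776686 = 0.8014678 (CZK/THB).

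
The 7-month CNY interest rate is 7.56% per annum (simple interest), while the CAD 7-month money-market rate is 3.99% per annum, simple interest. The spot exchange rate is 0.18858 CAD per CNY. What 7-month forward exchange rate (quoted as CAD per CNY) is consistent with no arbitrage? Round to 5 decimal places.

T = 7/12 years.
CAD growth factor: 1 + 0.0399×7/12 = 1.023275.
CNY growth factor: 1 + 0.0756×7/12 = 1.044100.
So F = 0.18858 × 1.023275 / 1.044100 = 0.1848187 (CAD/CNY).

0.18482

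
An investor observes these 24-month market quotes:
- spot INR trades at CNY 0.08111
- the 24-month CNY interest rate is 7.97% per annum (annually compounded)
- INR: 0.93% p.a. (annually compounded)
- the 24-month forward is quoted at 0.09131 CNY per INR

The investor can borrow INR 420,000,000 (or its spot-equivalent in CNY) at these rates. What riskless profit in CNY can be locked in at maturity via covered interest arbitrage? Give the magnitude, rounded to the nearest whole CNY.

T = 2 years.
Route A — deposit INR, sell forward: 420,000,000 × 1.01868649 × 0.09131 = CNY 39,066,830.63.
Route B — convert at spot, deposit CNY: 420,000,000 × 0.08111 × 1.16575209 = CNY 39,712,743.85.
The quoted forward undervalues INR, so borrow INR, convert to CNY at spot, deposit the CNY at 7.97%, and buy INR forward at 0.09131 to cover the loan.
The gap between the two covered legs is CNY 645,913.

CNY 645,913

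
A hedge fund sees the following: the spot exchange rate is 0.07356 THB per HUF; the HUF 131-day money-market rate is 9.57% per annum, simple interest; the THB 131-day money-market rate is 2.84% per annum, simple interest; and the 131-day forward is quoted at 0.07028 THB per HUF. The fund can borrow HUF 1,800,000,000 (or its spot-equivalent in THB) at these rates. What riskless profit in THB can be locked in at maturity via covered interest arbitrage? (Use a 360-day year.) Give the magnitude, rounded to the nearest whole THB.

T = 131/360 years.
Invest the HUF and cover forward: 1,800,000,000 × 1.03482416667 × 0.07028 = THB 130,909,396.38.
Convert at spot and invest in THB: 1,800,000,000 × 0.07356 × 1.01033444444 = THB 133,776,363.12.
The quoted forward undervalues HUF, so borrow HUF, convert to THB at spot, deposit the THB at 2.84%, and buy HUF forward at 0.07028 to cover the loan.
Arbitrage profit = |130,909,396.38 − 133,776,363.12| = THB 2,866,967.

THB 2,866,967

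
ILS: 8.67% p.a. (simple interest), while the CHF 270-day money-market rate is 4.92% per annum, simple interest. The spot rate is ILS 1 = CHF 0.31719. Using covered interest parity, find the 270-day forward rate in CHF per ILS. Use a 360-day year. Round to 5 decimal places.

0.30881

T = 270/360 years.
Growth of 1 CHF over T: 1 + 0.0492×270/360 = 1.036900.
ILS accumulates by 1 + 0.0867×270/360 = 1.065025.
So F = 0.31719 × 1.036900 / 1.065025 = 0.3088137 (CHF/ILS).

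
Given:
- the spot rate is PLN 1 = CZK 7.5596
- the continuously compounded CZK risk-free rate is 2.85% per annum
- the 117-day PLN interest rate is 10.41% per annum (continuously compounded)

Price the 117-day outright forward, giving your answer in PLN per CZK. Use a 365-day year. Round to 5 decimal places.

0.13553

T = 117/365 years.
CZK growth factor: e^(0.0285×117/365) = 1.0091775.
PLN growth factor: e^(0.1041×117/365) = 1.033932.
So F = 7.5596 × 1.0091775 / 1.033932 = 7.378607 (CZK/PLN).
Quoted the other way: 1/7.378607 = 0.13553 PLN per CZK.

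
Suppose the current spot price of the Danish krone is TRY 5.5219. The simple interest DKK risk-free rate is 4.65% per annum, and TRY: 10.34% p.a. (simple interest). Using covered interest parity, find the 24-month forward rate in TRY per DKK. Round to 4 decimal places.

6.0968

T = 2 years.
TRY growth factor: 1 + 0.1034×2 = 1.206800.
Growth of 1 DKK over T: 1 + 0.0465×2 = 1.093000.
So F = 5.5219 × 1.206800 / 1.093000 = 6.096824 (TRY/DKK).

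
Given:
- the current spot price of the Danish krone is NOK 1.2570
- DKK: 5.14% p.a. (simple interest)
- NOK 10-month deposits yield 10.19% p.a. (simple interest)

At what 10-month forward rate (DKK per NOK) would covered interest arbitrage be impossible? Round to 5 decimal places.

0.76469

T = 10/12 years.
NOK growth factor: 1 + 0.1019×10/12 = 1.0849167.
DKK growth factor: 1 + 0.0514×10/12 = 1.0428333.
So F = 1.257 × 1.0849167 / 1.0428333 = 1.307726 (NOK/DKK).
Quoted the other way: 1/1.307726 = 0.76469 DKK per NOK.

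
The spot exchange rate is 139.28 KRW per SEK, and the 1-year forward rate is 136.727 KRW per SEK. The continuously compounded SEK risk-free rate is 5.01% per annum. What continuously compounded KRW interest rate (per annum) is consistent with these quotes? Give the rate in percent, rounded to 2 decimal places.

3.16%

T = 1 year.
F/S = 136.727/139.28 = 0.9816700 = (growth of KRW) / (growth of SEK).
The SEK side grows by e^(0.0501×1) = 1.0513762.
That pins the KRW growth at 1.0321045.
Take logs: ln 1.0321045 / 1 = 0.031600, so 3.16%.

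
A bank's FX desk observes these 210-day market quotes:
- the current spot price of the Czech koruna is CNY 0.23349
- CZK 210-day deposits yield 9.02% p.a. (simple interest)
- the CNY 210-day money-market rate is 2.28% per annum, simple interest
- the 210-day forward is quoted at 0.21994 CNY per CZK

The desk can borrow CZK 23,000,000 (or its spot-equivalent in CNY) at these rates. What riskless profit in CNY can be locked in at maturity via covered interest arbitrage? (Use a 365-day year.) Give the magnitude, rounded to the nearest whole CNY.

CNY 119,575

T = 210/365 years.
Invest the CZK and cover forward: 23,000,000 × 1.05189589 × 0.21994 = CNY 5,321,141.59.
Convert at spot and invest in CNY: 23,000,000 × 0.23349 × 1.013117808 = CNY 5,440,716.17.
The quoted forward undervalues CZK, so borrow CZK, convert to CNY at spot, deposit the CNY at 2.28%, and buy CZK forward at 0.21994 to cover the loan.
The gap between the two covered legs is CNY 119,575.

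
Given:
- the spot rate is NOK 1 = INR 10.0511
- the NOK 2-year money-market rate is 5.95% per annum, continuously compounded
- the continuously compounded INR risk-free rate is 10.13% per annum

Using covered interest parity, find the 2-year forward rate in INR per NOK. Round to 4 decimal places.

T = 2 years.
INR accumulates by e^(0.1013×2) = 1.22458254.
NOK accumulates by e^(0.0595×2) = 1.12636992.
CIP: F = S · (grow INR)/(grow NOK) = 10.0511 × 1.22458254/1.12636992 = 10.927495 INR per NOK.

10.9275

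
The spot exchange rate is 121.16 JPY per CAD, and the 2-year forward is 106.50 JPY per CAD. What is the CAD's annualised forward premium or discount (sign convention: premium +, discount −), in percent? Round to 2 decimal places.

-6.05%

T = 2 years.
(F − S)/S = (106.50 − 121.16)/121.16 = -0.1209970.
×(1/T) gives -6.05% p.a.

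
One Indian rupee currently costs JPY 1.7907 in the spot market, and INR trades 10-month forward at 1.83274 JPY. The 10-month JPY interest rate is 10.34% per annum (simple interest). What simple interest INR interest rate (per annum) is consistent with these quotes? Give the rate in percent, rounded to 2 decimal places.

T = 10/12 years.
F/S = 1.83274/1.7907 = 1.0234769 = (growth of JPY) / (growth of INR).
JPY growth factor: 1 + 0.1034×10/12 = 1.0861667.
So the INR growth factor = 1.0612518.
(1.0612518 − 1)/T = 0.073502, i.e. 7.35%.

7.35%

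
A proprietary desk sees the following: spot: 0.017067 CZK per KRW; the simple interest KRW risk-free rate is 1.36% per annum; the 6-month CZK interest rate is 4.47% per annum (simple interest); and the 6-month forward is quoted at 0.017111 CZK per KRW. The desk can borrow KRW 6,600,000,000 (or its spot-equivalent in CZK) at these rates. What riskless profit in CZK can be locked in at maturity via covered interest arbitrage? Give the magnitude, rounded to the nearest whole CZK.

CZK 1,459,211

T = 6/12 years.
Keep in KRW, deliver into the forward: 6,600,000,000·1.006800·0.017111 = CZK 113,700,541.68.
Swap to CZK now, deposit: 6,600,000,000·0.017067·1.022350 = CZK 115,159,753.17.
The quoted forward undervalues KRW, so borrow KRW, convert to CZK at spot, deposit the CZK at 4.47%, and buy KRW forward at 0.017111 to cover the loan.
The gap between the two covered legs is CZK 1,459,211.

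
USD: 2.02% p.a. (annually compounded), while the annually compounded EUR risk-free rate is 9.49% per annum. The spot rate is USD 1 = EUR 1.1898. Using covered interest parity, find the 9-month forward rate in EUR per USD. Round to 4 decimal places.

T = 9/12 years.
Growth of 1 EUR over T: (1 + 0.0949)^(9/12) = 1.0703624.
Growth of 1 USD over T: (1 + 0.0202)^(9/12) = 1.0151121.
Forward (EUR per USD) = 1.1898 × 1.0703624 / 1.0151121 = 1.254558.

1.2546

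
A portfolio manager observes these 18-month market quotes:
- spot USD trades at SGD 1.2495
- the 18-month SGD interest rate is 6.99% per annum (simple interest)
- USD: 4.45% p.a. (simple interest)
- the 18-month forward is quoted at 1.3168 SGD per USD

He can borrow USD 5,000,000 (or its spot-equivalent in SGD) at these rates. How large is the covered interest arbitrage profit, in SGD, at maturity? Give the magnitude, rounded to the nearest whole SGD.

T = 18/12 years.
Route A — deposit USD, sell forward: 5,000,000 × 1.066750 × 1.3168 = SGD 7,023,482.00.
Route B — convert at spot, deposit SGD: 5,000,000 × 1.2495 × 1.104850 = SGD 6,902,550.38.
The quoted forward overvalues USD, so borrow SGD, buy USD at spot, deposit the USD at 4.45%, and sell the proceeds forward at 1.3168.
Profit = 7,023,482.00 − 6,902,550.38 = SGD 120,932.

SGD 120,932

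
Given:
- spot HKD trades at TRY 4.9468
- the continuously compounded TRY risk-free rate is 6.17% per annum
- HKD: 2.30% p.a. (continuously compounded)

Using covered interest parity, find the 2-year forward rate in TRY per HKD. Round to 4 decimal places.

5.3449

T = 2 years.
TRY accumulates by e^(0.0617×2) = 1.1313369.
HKD growth factor: e^(0.0230×2) = 1.0470744.
Forward (TRY per HKD) = 4.9468 × 1.1313369 / 1.0470744 = 5.344890.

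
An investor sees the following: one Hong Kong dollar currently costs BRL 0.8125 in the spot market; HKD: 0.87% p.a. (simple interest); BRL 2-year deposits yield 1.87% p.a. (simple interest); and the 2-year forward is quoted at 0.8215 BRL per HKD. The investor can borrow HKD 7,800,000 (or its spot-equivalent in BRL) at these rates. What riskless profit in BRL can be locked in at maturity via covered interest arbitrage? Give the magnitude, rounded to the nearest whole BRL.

BRL 55,329

T = 2 years.
Keep in HKD, deliver into the forward: 7,800,000·1.017400·0.8215 = BRL 6,519,193.98.
Swap to BRL now, deposit: 7,800,000·0.8125·1.037400 = BRL 6,574,522.50.
The quoted forward undervalues HKD, so borrow HKD, convert to BRL at spot, deposit the BRL at 1.87%, and buy HKD forward at 0.8215 to cover the loan.
Profit = 6,574,522.50 − 6,519,193.98 = BRL 55,329.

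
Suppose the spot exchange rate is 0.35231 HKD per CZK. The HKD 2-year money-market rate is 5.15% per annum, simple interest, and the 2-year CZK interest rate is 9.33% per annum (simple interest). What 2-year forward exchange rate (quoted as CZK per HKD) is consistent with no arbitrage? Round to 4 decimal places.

3.0535

T = 2 years.
Growth of 1 HKD over T: 1 + 0.0515×2 = 1.103000.
CZK accumulates by 1 + 0.0933×2 = 1.186600.
Forward (HKD per CZK) = 0.35231 × 1.103000 / 1.186600 = 0.3274886.
Invert for CZK per HKD: 1 / 0.3274886 = 3.0535.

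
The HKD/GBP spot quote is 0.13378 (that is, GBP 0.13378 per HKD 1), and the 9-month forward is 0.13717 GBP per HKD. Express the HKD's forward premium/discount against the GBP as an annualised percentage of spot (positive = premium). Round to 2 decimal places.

+3.38%

T = 9/12 years.
(F − S)/S = (0.13717 − 0.13378)/0.13378 = 0.0253401.
×(1/T) gives 3.38% p.a.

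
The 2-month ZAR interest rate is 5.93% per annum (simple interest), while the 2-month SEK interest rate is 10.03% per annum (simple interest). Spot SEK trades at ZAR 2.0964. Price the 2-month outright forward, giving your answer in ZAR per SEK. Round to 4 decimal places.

T = 2/12 years.
ZAR growth factor: 1 + 0.0593×2/12 = 1.0098833.
SEK accumulates by 1 + 0.1003×2/12 = 1.0167167.
CIP: F = S · (grow ZAR)/(grow SEK) = 2.0964 × 1.0098833/1.0167167 = 2.082310 ZAR per SEK.

2.0823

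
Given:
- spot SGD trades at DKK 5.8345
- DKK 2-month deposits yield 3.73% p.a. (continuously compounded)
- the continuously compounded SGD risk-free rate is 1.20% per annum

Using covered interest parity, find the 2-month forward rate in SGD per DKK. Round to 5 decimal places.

0.17067

T = 2/12 years.
DKK growth factor: e^(0.0373×2/12) = 1.006236.
SGD accumulates by e^(0.0120×2/12) = 1.002002.
Forward (DKK per SGD) = 5.8345 × 1.006236 / 1.002002 = 5.859154.
Quoted the other way: 1/5.859154 = 0.17067 SGD per DKK.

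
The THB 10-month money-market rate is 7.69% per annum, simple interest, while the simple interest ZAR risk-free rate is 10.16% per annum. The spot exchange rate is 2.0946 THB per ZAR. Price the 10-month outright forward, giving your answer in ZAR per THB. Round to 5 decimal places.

T = 10/12 years.
Growth of 1 THB over T: 1 + 0.0769×10/12 = 1.0640833.
ZAR growth factor: 1 + 0.1016×10/12 = 1.0846667.
Forward (THB per ZAR) = 2.0946 × 1.0640833 / 1.0846667 = 2.054851.
Invert for ZAR per THB: 1 / 2.054851 = 0.48665.

0.48665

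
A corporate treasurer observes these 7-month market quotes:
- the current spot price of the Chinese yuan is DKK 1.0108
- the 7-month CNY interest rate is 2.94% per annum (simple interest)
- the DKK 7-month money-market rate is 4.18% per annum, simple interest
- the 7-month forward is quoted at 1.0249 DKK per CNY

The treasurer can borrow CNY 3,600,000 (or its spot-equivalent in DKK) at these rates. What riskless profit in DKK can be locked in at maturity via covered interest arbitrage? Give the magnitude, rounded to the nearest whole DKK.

DKK 25,309

T = 7/12 years.
Route A — deposit CNY, sell forward: 3,600,000 × 1.017150 × 1.0249 = DKK 3,752,917.33.
Route B — convert at spot, deposit DKK: 3,600,000 × 1.0108 × 1.024383333 = DKK 3,727,608.02.
The quoted forward overvalues CNY, so borrow DKK, buy CNY at spot, deposit the CNY at 2.94%, and sell the proceeds forward at 1.0249.
The gap between the two covered legs is DKK 25,309.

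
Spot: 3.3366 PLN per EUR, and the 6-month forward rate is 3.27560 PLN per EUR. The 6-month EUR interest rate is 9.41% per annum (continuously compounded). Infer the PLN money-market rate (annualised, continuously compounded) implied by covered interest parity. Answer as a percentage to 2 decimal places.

5.72%

T = 6/12 years.
By CIP, F/S equals the PLN-to-EUR growth ratio: 3.2756/3.3366 = 0.9817179.
EUR growth factor: e^(0.0941×6/12) = 1.0481744.
So the PLN growth factor = 1.0290116.
r = ln(1.0290116)/(6/12) = 0.057197 → 5.72%.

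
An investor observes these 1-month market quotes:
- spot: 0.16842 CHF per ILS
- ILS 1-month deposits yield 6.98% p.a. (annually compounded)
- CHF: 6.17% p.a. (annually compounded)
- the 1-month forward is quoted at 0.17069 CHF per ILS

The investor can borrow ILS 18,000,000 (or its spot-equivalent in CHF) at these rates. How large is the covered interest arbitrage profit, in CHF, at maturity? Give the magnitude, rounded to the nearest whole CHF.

CHF 43,021

T = 1/12 years.
Keep in ILS, deliver into the forward: 18,000,000·1.00563848·0.17069 = CHF 3,089,743.78.
Swap to CHF now, deposit: 18,000,000·0.16842·1.00500175 = CHF 3,046,723.11.
The quoted forward overvalues ILS, so borrow CHF, buy ILS at spot, deposit the ILS at 6.98%, and sell the proceeds forward at 0.17069.
Arbitrage profit = |3,089,743.78 − 3,046,723.11| = CHF 43,021.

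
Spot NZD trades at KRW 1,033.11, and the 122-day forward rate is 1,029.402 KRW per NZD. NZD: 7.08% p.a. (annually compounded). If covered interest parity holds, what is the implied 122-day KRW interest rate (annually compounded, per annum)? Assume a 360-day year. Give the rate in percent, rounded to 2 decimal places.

5.95%

T = 122/360 years.
CIP gives F = S · g_KRW/g_NZD, so g_KRW/g_NZD = 1029.402/1033.11 = 0.9964108.
NZD growth factor: (1 + 0.0708)^(122/360) = 1.0234528.
Hence g_KRW = 1.0197794.
r = 1.0197794^(360/122) − 1 = 0.059499 → 5.95%.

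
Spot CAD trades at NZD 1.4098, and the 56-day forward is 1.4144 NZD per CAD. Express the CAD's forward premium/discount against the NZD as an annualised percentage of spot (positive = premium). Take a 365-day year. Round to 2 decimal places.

+2.13%

T = 56/365 years.
Period premium: (1.4144 − 1.4098)/1.4098 = 0.0032629.
Per annum: 0.0032629 / (56/365) = 0.021267 = 2.13%.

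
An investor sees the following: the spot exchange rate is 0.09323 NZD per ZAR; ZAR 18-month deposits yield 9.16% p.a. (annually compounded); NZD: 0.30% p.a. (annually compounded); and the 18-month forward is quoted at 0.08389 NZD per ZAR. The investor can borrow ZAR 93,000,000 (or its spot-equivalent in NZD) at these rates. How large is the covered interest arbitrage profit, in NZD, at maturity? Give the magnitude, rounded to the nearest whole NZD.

NZD 188,483

T = 18/12 years.
Invest the ZAR and cover forward: 93,000,000 × 1.140500002 × 0.08389 = NZD 8,897,918.70.
Convert at spot and invest in NZD: 93,000,000 × 0.09323 × 1.004503373 = NZD 8,709,436.00.
The quoted forward overvalues ZAR, so borrow NZD, buy ZAR at spot, deposit the ZAR at 9.16%, and sell the proceeds forward at 0.08389.
The gap between the two covered legs is NZD 188,483.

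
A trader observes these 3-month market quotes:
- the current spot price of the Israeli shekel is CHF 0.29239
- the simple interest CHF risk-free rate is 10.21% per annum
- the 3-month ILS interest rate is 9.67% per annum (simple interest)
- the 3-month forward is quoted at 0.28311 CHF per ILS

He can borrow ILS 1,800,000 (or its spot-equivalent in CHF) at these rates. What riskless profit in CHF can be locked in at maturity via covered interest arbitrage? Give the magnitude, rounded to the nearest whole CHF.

CHF 17,818

T = 3/12 years.
Route A — deposit ILS, sell forward: 1,800,000 × 1.024175 × 0.28311 = CHF 521,917.53.
Route B — convert at spot, deposit CHF: 1,800,000 × 0.29239 × 1.025525 = CHF 539,735.86.
The quoted forward undervalues ILS, so borrow ILS, convert to CHF at spot, deposit the CHF at 10.21%, and buy ILS forward at 0.28311 to cover the loan.
The gap between the two covered legs is CHF 17,818.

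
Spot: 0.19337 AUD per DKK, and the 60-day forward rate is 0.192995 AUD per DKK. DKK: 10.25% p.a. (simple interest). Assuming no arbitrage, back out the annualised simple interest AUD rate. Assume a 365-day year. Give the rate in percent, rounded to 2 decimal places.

9.05%

T = 60/365 years.
F/S = 0.192995/0.19337 = 0.9980607 = (growth of AUD) / (growth of DKK).
DKK growth factor: 1 + 0.1025×60/365 = 1.0168493.
Hence g_AUD = 1.0148773.
(1.0148773 − 1)/T = 0.090504, i.e. 9.05%.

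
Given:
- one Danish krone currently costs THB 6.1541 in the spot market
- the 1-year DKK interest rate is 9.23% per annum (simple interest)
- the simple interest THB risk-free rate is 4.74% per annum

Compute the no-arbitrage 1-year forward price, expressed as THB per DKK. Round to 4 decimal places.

5.9011

T = 1 year.
Growth of 1 THB over T: 1 + 0.0474×1 = 1.047400.
Growth of 1 DKK over T: 1 + 0.0923×1 = 1.092300.
CIP: F = S · (grow THB)/(grow DKK) = 6.1541 × 1.047400/1.092300 = 5.901130 THB per DKK.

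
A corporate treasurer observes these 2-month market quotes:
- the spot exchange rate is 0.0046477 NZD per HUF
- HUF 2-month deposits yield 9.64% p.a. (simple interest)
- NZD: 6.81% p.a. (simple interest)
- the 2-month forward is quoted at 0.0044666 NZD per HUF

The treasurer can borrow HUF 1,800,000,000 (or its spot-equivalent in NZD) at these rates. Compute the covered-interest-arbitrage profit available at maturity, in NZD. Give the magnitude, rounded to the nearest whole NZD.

NZD 291,758

T = 2/12 years.
Invest the HUF and cover forward: 1,800,000,000 × 1.016066667 × 0.0044666 = NZD 8,169,054.07.
Convert at spot and invest in NZD: 1,800,000,000 × 0.0046477 × 1.011350 = NZD 8,460,812.51.
The quoted forward undervalues HUF, so borrow HUF, convert to NZD at spot, deposit the NZD at 6.81%, and buy HUF forward at 0.0044666 to cover the loan.
The gap between the two covered legs is NZD 291,758.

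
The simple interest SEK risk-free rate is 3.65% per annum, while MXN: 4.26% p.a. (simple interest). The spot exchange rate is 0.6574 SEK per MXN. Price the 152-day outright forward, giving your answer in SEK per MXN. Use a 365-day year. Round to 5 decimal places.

T = 152/365 years.
Growth of 1 SEK over T: 1 + 0.0365×152/365 = 1.015200.
Growth of 1 MXN over T: 1 + 0.0426×152/365 = 1.0177403.
CIP: F = S · (grow SEK)/(grow MXN) = 0.6574 × 1.015200/1.0177403 = 0.6557591 SEK per MXN.

0.65576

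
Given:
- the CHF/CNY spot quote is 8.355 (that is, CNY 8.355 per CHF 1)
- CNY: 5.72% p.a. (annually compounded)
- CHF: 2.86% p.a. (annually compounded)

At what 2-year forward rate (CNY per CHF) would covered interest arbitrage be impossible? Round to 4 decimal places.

T = 2 years.
CNY growth factor: (1 + 0.0572)^2 = 1.1176718.
CHF growth factor: (1 + 0.0286)^2 = 1.058018.
CIP: F = S · (grow CNY)/(grow CHF) = 8.355 × 1.1176718/1.058018 = 8.826077 CNY per CHF.

8.8261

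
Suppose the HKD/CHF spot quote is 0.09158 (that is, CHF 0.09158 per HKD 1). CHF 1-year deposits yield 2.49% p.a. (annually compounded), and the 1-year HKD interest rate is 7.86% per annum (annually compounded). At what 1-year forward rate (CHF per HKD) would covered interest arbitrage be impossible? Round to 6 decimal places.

0.087021

T = 1 year.
Growth of 1 CHF over T: (1 + 0.0249)^1 = 1.024900.
Growth of 1 HKD over T: (1 + 0.0786)^1 = 1.078600.
So F = 0.09158 × 1.024900 / 1.078600 = 0.08702053 (CHF/HKD).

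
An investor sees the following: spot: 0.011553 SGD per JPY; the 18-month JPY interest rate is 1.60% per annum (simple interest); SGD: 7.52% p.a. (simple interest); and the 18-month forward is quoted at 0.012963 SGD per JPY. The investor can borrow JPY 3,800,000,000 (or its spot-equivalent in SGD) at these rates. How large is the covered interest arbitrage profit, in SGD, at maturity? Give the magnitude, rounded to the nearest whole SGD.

SGD 1,588,148

T = 18/12 years.
Keep in JPY, deliver into the forward: 3,800,000,000·1.024000·0.012963 = SGD 50,441,625.60.
Swap to SGD now, deposit: 3,800,000,000·0.011553·1.112800 = SGD 48,853,477.92.
The quoted forward overvalues JPY, so borrow SGD, buy JPY at spot, deposit the JPY at 1.60%, and sell the proceeds forward at 0.012963.
Profit = 50,441,625.60 − 48,853,477.92 = SGD 1,588,148.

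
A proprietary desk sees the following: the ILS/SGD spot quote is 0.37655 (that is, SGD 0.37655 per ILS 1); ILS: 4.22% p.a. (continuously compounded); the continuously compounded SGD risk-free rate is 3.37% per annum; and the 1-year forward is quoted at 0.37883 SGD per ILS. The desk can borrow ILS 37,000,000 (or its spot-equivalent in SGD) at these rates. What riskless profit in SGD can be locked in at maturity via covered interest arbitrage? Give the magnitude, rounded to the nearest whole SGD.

T = 1 year.
Route A — deposit ILS, sell forward: 37,000,000 × 1.0431030785 × 0.37883 = SGD 14,620,873.35.
Route B — convert at spot, deposit SGD: 37,000,000 × 0.37655 × 1.0342742779 = SGD 14,409,871.24.
The quoted forward overvalues ILS, so borrow SGD, buy ILS at spot, deposit the ILS at 4.22%, and sell the proceeds forward at 0.37883.
Arbitrage profit = |14,620,873.35 − 14,409,871.24| = SGD 211,002.

SGD 211,002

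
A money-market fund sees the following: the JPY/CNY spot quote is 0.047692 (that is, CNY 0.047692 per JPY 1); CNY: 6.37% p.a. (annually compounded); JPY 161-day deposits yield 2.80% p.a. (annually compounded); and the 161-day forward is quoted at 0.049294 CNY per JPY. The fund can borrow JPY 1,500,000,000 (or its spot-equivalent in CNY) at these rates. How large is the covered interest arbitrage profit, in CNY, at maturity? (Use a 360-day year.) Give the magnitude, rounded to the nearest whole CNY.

T = 161/360 years.
Route A — deposit JPY, sell forward: 1,500,000,000 × 1.012426694 × 0.049294 = CNY 74,859,842.18.
Route B — convert at spot, deposit CNY: 1,500,000,000 × 0.047692 × 1.0280023892 = CNY 73,541,234.92.
The quoted forward overvalues JPY, so borrow CNY, buy JPY at spot, deposit the JPY at 2.80%, and sell the proceeds forward at 0.049294.
Arbitrage profit = |74,859,842.18 − 73,541,234.92| = CNY 1,318,607.

CNY 1,318,607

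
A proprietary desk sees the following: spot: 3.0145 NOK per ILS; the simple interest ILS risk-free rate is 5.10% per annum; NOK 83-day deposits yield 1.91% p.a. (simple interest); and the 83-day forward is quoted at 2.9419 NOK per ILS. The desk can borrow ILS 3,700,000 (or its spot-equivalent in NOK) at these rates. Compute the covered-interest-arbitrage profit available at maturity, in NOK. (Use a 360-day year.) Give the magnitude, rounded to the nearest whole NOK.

NOK 189,747

T = 83/360 years.
Invest the ILS and cover forward: 3,700,000 × 1.0117583333 × 2.9419 = NOK 11,013,019.81.
Convert at spot and invest in NOK: 3,700,000 × 3.0145 × 1.0044036111 = NOK 11,202,766.34.
The quoted forward undervalues ILS, so borrow ILS, convert to NOK at spot, deposit the NOK at 1.91%, and buy ILS forward at 2.9419 to cover the loan.
Arbitrage profit = |11,013,019.81 − 11,202,766.34| = NOK 189,747.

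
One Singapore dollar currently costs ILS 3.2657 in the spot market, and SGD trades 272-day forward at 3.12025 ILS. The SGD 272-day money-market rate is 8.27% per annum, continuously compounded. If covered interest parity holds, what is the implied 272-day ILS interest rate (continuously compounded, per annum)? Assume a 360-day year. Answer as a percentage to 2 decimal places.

2.24%

T = 272/360 years.
CIP gives F = S · g_ILS/g_SGD, so g_ILS/g_SGD = 3.12025/3.2657 = 0.9554613.
The SGD side grows by e^(0.0827×272/360) = 1.0644779.
So the ILS growth factor = 1.0170674.
Take logs: ln 1.0170674 / (272/360) = 0.022399, so 2.24%.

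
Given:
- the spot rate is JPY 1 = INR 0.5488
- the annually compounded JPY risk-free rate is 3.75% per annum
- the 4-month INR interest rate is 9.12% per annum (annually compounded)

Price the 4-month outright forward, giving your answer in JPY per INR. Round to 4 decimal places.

1.7918

T = 4/12 years.
INR accumulates by (1 + 0.0912)^(4/12) = 1.029520.
JPY growth factor: (1 + 0.0375)^(4/12) = 1.0123469.
CIP: F = S · (grow INR)/(grow JPY) = 0.5488 × 1.029520/1.0123469 = 0.5581097 INR per JPY.
Invert for JPY per INR: 1 / 0.5581097 = 1.7918.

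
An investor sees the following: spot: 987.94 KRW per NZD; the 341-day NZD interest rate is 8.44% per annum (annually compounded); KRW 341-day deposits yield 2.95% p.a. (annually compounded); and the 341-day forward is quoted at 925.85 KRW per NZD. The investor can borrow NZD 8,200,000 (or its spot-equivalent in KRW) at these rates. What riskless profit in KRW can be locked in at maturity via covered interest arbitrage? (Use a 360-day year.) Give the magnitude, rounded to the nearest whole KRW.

KRW 129,702,438

T = 341/360 years.
Keep in NZD, deliver into the forward: 8,200,000·1.079772555457·925.85 = KRW 8,197,600,847.85.
Swap to KRW now, deposit: 8,200,000·987.94·1.027921524507 = KRW 8,327,303,285.56.
The quoted forward undervalues NZD, so borrow NZD, convert to KRW at spot, deposit the KRW at 2.95%, and buy NZD forward at 925.85 to cover the loan.
Arbitrage profit = |8,197,600,847.85 − 8,327,303,285.56| = KRW 129,702,438.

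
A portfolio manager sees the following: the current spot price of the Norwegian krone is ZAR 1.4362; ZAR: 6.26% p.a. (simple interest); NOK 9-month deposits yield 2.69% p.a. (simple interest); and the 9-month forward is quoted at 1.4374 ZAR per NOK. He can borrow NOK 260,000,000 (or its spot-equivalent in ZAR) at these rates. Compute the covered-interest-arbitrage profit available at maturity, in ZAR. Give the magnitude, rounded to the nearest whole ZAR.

ZAR 9,679,812

T = 9/12 years.
Keep in NOK, deliver into the forward: 260,000,000·1.020175·1.4374 = ZAR 381,263,881.70.
Swap to ZAR now, deposit: 260,000,000·1.4362·1.046950 = ZAR 390,943,693.40.
The quoted forward undervalues NOK, so borrow NOK, convert to ZAR at spot, deposit the ZAR at 6.26%, and buy NOK forward at 1.4374 to cover the loan.
Arbitrage profit = |381,263,881.70 − 390,943,693.40| = ZAR 9,679,812.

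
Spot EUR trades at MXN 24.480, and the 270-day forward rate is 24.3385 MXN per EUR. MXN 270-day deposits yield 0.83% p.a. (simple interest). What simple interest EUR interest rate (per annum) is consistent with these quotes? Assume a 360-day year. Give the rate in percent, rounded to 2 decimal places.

T = 270/360 years.
CIP gives F = S · g_MXN/g_EUR, so g_MXN/g_EUR = 24.3385/24.48 = 0.9942198.
MXN growth factor: 1 + 0.0083×270/360 = 1.006225.
So the EUR growth factor = 1.012075.
r = (1.012075 − 1)/(270/360) = 0.016100 → 1.61%.

1.61%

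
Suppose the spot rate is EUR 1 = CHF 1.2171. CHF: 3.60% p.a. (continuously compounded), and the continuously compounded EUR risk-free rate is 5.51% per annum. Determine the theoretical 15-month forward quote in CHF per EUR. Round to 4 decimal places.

T = 15/12 years.
CHF accumulates by e^(0.0360×15/12) = 1.0460279.
EUR growth factor: e^(0.0551×15/12) = 1.0713023.
CIP: F = S · (grow CHF)/(grow EUR) = 1.2171 × 1.0460279/1.0713023 = 1.188386 CHF per EUR.

1.1884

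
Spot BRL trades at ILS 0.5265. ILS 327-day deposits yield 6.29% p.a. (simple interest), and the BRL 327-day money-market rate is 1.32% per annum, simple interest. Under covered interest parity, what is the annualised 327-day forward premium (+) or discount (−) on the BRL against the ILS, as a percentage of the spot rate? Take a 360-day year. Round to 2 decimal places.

+4.91%

T = 327/360 years.
F = S · g_ILS/g_BRL = 0.5265 × 1.0571342/1.011990 = 0.5499868.
(F − S)/S ÷ T = (0.5499868 − 0.5265)/0.5265/(327/360) = 0.049111 → 4.91%.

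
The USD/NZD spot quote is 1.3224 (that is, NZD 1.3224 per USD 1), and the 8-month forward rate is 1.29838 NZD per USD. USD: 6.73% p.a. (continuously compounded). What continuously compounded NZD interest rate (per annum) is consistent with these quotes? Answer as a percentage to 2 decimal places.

T = 8/12 years.
By CIP, F/S equals the NZD-to-USD growth ratio: 1.29838/1.3224 = 0.9818361.
USD growth factor: e^(0.0673×8/12) = 1.0458884.
That pins the NZD growth at 1.026891.
Take logs: ln 1.026891 / (8/12) = 0.039804, so 3.98%.

3.98%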